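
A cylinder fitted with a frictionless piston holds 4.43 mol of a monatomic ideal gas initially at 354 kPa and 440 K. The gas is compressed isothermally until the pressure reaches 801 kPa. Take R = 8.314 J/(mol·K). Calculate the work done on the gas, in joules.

V₁ = nRT₁/P₁ = 4.43×8.314×440/354 = 45.8 L.
Isothermal: T stays 440 K; PV = const ⇒ V₂ = 20.2 L, P₂ = 801 kPa.
W = nRT ln(V₂/V₁) = 4.43×8.314×440×ln(0.442) = -13200 J.
Work done on the gas = −W_by = 13200 J.

13200 J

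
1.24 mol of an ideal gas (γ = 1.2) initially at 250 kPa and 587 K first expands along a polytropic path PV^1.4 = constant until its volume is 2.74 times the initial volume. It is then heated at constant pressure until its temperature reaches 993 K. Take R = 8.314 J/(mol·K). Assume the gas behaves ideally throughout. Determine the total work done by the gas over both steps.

V₁ = nRT₁/P₁ = 1.24×8.314×587/250 = 24.2 L.
Step 1 — Polytropic n=1.4: T₂ = T₁(V₁/V₂)^(n−1) = 587×(0.365)^0.40 = 392 K; P₂ = P₁(V₁/V₂)^n = 61.0 kPa.
W = (P₁V₁−P₂V₂)/(n−1) = (250×24.2−61.0×66.3)/0.40 = 5020 J.
ΔU = nCvΔT = 1.24×41.6×(392−587) = -10000 J.
Q = ΔU + W = -5020 J.
State after step 1: P = 61.0 kPa, V = 66.3 L, T = 392 K.
Step 2 — Isobaric: P stays 61.0 kPa; V/T = const ⇒ T₂ = 993 K, V₂ = 168 L.
W = PΔV = 61.0×(168−66.3) kPa·L = 6190 J.
ΔU = nCvΔT = 1.24×41.6×(993−392) = 31000 J.
Q = ΔU + W = nCpΔT = 37200 J.
Net over both steps: W = 11200 J, Q = 32100 J, ΔU = 20900 J.

11200 J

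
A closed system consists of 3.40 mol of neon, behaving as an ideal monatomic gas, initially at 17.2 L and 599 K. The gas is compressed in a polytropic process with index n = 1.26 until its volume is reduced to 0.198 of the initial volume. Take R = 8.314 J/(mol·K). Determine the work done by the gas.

-34100 J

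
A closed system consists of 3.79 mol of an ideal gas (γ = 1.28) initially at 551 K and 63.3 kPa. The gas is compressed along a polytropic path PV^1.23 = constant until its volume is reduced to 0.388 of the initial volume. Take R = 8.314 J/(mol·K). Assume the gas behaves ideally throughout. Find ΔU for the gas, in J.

V₁ = nRT₁/P₁ = 3.79×8.314×551/63.3 = 274 L.
Polytropic n=1.23: T₂ = T₁(V₁/V₂)^(n−1) = 551×(2.58)^0.23 = 685 K; P₂ = P₁(V₁/V₂)^n = 203 kPa.
For an ideal gas ΔU = nCvΔT with Cv = R/(γ−1) = 29.7 J/(mol·K).
ΔU = 3.79×29.7×(685−551) = 15100 J.

15100 J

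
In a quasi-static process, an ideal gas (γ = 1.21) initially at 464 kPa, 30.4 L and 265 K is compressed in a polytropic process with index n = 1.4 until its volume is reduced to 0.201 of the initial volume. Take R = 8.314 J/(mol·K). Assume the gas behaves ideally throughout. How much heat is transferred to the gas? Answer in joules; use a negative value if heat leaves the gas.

28700 J

n = P₁V₁/(RT₁) = 464×30.4/(8.314×265) = 6.40 mol.
Polytropic n=1.4: T₂ = T₁(V₁/V₂)^(n−1) = 265×(4.98)^0.40 = 503 K; P₂ = P₁(V₁/V₂)^n = 4390 kPa.
W = (P₁V₁−P₂V₂)/(n−1) = (464×30.4−4390×6.11)/0.40 = -31700 J.
ΔU = nCvΔT = 6.40×39.6×(503−265) = 60400 J.
Q = ΔU + W = 28700 J.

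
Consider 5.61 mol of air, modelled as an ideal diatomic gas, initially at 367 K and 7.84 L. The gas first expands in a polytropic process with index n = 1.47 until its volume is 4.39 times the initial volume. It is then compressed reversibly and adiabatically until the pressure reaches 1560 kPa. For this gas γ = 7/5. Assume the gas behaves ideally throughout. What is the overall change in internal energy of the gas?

P₁ = nRT₁/V₁ = 5.61×8.314×367/7.84 = 2180 kPa.
Step 1 — Polytropic n=1.47: T₂ = T₁(V₁/V₂)^(n−1) = 367×(0.228)^0.47 = 183 K; P₂ = P₁(V₁/V₂)^n = 248 kPa.
W = (P₁V₁−P₂V₂)/(n−1) = (2180×7.84−248×34.4)/0.47 = 18200 J.
ΔU = nCvΔT = 5.61×20.8×(183−367) = -21400 J.
Q = ΔU + W = -3190 J.
State after step 1: P = 248 kPa, V = 34.4 L, T = 183 K.
Step 2 — Adiabatic: T₂/T₁ = (P₂/P₁)^((γ−1)/γ) ⇒ T₂ = 183×(6.29)^0.286 = 310 K; V₂ = 9.26 L.
ΔU = nCvΔT = 5.61×20.8×(310−183) = 14800 J.
Q = 0 for an adiabatic process, so W = −ΔU = -14800 J.
Net over both steps: W = 3500 J, Q = -3190 J, ΔU = -6690 J.

-6690 J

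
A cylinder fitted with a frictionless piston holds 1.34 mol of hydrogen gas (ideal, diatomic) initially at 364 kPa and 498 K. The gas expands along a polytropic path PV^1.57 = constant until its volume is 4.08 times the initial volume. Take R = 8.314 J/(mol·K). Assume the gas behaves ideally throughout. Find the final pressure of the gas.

V₁ = nRT₁/P₁ = 1.34×8.314×498/364 = 15.2 L.
Polytropic n=1.57: T₂ = T₁(V₁/V₂)^(n−1) = 498×(0.245)^0.57 = 223 K; P₂ = P₁(V₁/V₂)^n = 40.0 kPa.

40.0 kPa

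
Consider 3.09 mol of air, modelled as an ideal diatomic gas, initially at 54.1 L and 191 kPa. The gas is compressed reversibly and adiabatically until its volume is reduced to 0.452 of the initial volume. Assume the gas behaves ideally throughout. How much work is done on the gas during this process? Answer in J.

T₁ = P₁V₁/(nR) = 191×54.1/(3.09×8.314) = 402 K.
Adiabatic: TV^(γ−1) = const ⇒ T₂ = 402×(2.21)^0.400 = 553 K; PV^γ = const ⇒ P₂ = 581 kPa.
ΔU = nCvΔT = 3.09×20.8×(553−402) = 9660 J.
Q = 0 for an adiabatic process, so W = −ΔU = -9660 J.
Work done on the gas = −W_by = 9660 J.

9660 J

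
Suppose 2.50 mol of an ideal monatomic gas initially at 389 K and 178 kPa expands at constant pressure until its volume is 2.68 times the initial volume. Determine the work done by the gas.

13600 J

V₁ = nRT₁/P₁ = 2.50×8.314×389/178 = 45.4 L.
Isobaric: P stays 178 kPa; V/T = const ⇒ T₂ = 1040 K, V₂ = 122 L.
W = PΔV = 178×(122−45.4) kPa·L = 13600 J.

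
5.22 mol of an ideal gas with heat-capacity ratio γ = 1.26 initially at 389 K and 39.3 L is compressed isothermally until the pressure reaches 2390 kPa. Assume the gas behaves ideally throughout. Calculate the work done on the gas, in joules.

P₁ = nRT₁/V₁ = 5.22×8.314×389/39.3 = 430 kPa.
Isothermal: T stays 389 K; PV = const ⇒ V₂ = 7.06 L, P₂ = 2390 kPa.
W = nRT ln(V₂/V₁) = 5.22×8.314×389×ln(0.180) = -29000 J.
Work done on the gas = −W_by = 29000 J.

29000 J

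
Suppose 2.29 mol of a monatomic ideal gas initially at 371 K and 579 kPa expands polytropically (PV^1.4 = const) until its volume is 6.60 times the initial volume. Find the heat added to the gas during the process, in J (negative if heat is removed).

V₁ = nRT₁/P₁ = 2.29×8.314×371/579 = 12.2 L.
Polytropic n=1.4: T₂ = T₁(V₁/V₂)^(n−1) = 371×(0.152)^0.40 = 174 K; P₂ = P₁(V₁/V₂)^n = 41.2 kPa.
W = (P₁V₁−P₂V₂)/(n−1) = (579×12.2−41.2×80.5)/0.40 = 9360 J.
ΔU = nCvΔT = 2.29×12.5×(174−371) = -5610 J.
Q = ΔU + W = 3740 J.

3740 J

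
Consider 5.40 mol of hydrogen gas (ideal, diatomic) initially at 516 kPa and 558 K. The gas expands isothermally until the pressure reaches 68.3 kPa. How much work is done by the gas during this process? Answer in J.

V₁ = nRT₁/P₁ = 5.40×8.314×558/516 = 48.5 L.
Isothermal: T stays 558 K; PV = const ⇒ V₂ = 367 L, P₂ = 68.3 kPa.
W = nRT ln(V₂/V₁) = 5.40×8.314×558×ln(7.55) = 50700 J.

50700 J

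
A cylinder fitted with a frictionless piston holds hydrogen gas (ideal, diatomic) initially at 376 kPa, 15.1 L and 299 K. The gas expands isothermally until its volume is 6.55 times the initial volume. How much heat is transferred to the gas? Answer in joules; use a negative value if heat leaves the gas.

n = P₁V₁/(RT₁) = 376×15.1/(8.314×299) = 2.28 mol.
Isothermal: T stays 299 K; PV = const ⇒ V₂ = 98.9 L, P₂ = 57.4 kPa.
ΔU = 0 (ideal gas, T constant).
W = nRT ln(V₂/V₁) = 2.28×8.314×299×ln(6.55) = 10700 J.
Q = ΔU + W = 10700 J.

10700 J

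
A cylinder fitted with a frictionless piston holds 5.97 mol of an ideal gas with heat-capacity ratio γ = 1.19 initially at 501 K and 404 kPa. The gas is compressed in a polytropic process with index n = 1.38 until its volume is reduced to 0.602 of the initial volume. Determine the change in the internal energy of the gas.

V₁ = nRT₁/P₁ = 5.97×8.314×501/404 = 61.6 L.
Polytropic n=1.38: T₂ = T₁(V₁/V₂)^(n−1) = 501×(1.66)^0.38 = 608 K; P₂ = P₁(V₁/V₂)^n = 814 kPa.
For an ideal gas ΔU = nCvΔT with Cv = R/(γ−1) = 43.8 J/(mol·K).
ΔU = 5.97×43.8×(608−501) = 27800 J.

27800 J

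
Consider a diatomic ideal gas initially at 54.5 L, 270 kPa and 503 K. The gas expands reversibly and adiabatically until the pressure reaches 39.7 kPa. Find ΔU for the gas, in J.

n = P₁V₁/(RT₁) = 270×54.5/(8.314×503) = 3.52 mol.
Adiabatic: T₂/T₁ = (P₂/P₁)^((γ−1)/γ) ⇒ T₂ = 503×(0.147)^0.286 = 291 K; V₂ = 214 L.
For an ideal gas ΔU = nCvΔT with Cv = (5/2)R = 20.8 J/(mol·K).
ΔU = 3.52×20.8×(291−503) = -15500 J.

-15500 J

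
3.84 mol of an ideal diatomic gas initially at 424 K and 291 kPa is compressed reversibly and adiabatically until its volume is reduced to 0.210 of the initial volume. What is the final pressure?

2590 kPa

V₁ = nRT₁/P₁ = 3.84×8.314×424/291 = 46.5 L.
Adiabatic: TV^(γ−1) = const ⇒ T₂ = 424×(4.76)^0.400 = 792 K; PV^γ = const ⇒ P₂ = 2590 kPa.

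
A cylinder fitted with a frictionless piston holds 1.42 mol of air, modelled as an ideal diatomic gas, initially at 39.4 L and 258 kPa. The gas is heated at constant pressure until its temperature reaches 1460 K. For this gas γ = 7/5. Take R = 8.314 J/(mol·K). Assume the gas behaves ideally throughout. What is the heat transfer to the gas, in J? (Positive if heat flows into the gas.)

T₁ = P₁V₁/(nR) = 258×39.4/(1.42×8.314) = 861 K.
Isobaric: P stays 258 kPa; V/T = const ⇒ T₂ = 1460 K, V₂ = 66.8 L.
W = PΔV = 258×(66.8−39.4) kPa·L = 7070 J.
ΔU = nCvΔT = 1.42×20.8×(1460−861) = 17700 J.
Q = ΔU + W = nCpΔT = 24700 J.

24700 J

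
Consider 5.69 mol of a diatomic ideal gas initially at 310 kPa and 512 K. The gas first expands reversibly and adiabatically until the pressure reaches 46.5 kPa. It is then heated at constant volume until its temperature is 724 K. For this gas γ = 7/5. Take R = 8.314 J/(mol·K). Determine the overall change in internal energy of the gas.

25100 J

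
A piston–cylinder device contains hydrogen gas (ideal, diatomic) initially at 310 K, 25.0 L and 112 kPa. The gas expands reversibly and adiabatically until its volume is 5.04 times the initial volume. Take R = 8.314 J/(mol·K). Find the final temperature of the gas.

Adiabatic: TV^(γ−1) = const ⇒ T₂ = 310×(0.198)^0.400 = 162 K; PV^γ = const ⇒ P₂ = 11.6 kPa.

162 K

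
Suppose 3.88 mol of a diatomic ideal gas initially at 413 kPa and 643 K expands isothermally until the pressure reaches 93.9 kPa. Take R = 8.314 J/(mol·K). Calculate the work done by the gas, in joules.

30700 J

V₁ = nRT₁/P₁ = 3.88×8.314×643/413 = 50.2 L.
Isothermal: T stays 643 K; PV = const ⇒ V₂ = 221 L, P₂ = 93.9 kPa.
W = nRT ln(V₂/V₁) = 3.88×8.314×643×ln(4.40) = 30700 J.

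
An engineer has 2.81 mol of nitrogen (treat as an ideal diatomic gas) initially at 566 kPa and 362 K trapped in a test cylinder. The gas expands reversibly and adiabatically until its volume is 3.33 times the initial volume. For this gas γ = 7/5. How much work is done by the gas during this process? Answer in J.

V₁ = nRT₁/P₁ = 2.81×8.314×362/566 = 14.9 L.
Adiabatic: TV^(γ−1) = const ⇒ T₂ = 362×(0.300)^0.400 = 224 K; PV^γ = const ⇒ P₂ = 105 kPa.
ΔU = nCvΔT = 2.81×20.8×(224−362) = -8080 J.
Q = 0 for an adiabatic process, so W = −ΔU = 8080 J.

8080 J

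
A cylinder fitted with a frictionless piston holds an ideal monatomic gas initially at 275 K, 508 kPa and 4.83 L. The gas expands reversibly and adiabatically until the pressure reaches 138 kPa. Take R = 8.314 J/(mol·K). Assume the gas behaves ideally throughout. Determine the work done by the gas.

n = P₁V₁/(RT₁) = 508×4.83/(8.314×275) = 1.07 mol.
Adiabatic: T₂/T₁ = (P₂/P₁)^((γ−1)/γ) ⇒ T₂ = 275×(0.272)^0.400 = 163 K; V₂ = 10.6 L.
ΔU = nCvΔT = 1.07×12.5×(163−275) = -1500 J.
Q = 0 for an adiabatic process, so W = −ΔU = 1500 J.

1500 J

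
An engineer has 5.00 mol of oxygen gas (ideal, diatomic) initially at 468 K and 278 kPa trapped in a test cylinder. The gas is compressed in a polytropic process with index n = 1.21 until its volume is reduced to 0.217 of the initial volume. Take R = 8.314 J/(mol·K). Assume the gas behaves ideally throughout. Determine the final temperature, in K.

645 K

V₁ = nRT₁/P₁ = 5.00×8.314×468/278 = 70.0 L.
Polytropic n=1.21: T₂ = T₁(V₁/V₂)^(n−1) = 468×(4.61)^0.21 = 645 K; P₂ = P₁(V₁/V₂)^n = 1770 kPa.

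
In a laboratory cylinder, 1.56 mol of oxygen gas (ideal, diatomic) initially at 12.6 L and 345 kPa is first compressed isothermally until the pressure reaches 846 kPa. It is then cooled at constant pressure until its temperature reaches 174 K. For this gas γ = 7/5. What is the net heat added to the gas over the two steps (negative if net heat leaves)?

-11200 J

T₁ = P₁V₁/(nR) = 345×12.6/(1.56×8.314) = 335 K.
Step 1 — Isothermal: T stays 335 K; PV = const ⇒ V₂ = 5.14 L, P₂ = 846 kPa.
ΔU = 0 (ideal gas, T constant).
W = nRT ln(V₂/V₁) = 1.56×8.314×335×ln(0.408) = -3900 J.
Q = ΔU + W = -3900 J.
State after step 1: P = 846 kPa, V = 5.14 L, T = 335 K.
Step 2 — Isobaric: P stays 846 kPa; V/T = const ⇒ T₂ = 174 K, V₂ = 2.67 L.
W = PΔV = 846×(2.67−5.14) kPa·L = -2090 J.
ΔU = nCvΔT = 1.56×20.8×(174−335) = -5230 J.
Q = ΔU + W = nCpΔT = -7320 J.
Net over both steps: W = -5990 J, Q = -11200 J, ΔU = -5230 J.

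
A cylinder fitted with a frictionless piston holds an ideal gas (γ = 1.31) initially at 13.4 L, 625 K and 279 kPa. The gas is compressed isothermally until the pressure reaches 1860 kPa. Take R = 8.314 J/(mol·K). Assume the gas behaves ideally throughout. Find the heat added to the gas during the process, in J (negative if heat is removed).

n = P₁V₁/(RT₁) = 279×13.4/(8.314×625) = 0.719 mol.
Isothermal: T stays 625 K; PV = const ⇒ V₂ = 2.01 L, P₂ = 1860 kPa.
ΔU = 0 (ideal gas, T constant).
W = nRT ln(V₂/V₁) = 0.719×8.314×625×ln(0.150) = -7090 J.
Q = ΔU + W = -7090 J.

-7090 J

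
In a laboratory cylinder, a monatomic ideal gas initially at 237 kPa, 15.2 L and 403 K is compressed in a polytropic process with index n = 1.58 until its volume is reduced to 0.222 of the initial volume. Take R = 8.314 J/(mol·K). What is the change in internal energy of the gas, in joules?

7530 J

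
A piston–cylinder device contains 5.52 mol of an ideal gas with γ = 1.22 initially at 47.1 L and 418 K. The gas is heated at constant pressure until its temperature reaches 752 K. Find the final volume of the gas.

84.7 L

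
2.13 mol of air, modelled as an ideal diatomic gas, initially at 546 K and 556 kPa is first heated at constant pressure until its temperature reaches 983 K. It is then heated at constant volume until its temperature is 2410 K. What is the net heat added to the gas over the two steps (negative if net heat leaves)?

V₁ = nRT₁/P₁ = 2.13×8.314×546/556 = 17.4 L.
Step 1 — Isobaric: P stays 556 kPa; V/T = const ⇒ T₂ = 983 K, V₂ = 31.3 L.
W = PΔV = 556×(31.3−17.4) kPa·L = 7740 J.
ΔU = nCvΔT = 2.13×20.8×(983−546) = 19300 J.
Q = ΔU + W = nCpΔT = 27100 J.
State after step 1: P = 556 kPa, V = 31.3 L, T = 983 K.
Step 2 — Isochoric: V stays 31.3 L; P/T = const ⇒ T₂ = 2410 K, P₂ = 1360 kPa.
W = 0 (no volume change).
ΔU = nCvΔT = 2.13×20.8×(2410−983) = 63200 J.
Q = ΔU = 63200 J.
Net over both steps: W = 7740 J, Q = 90300 J, ΔU = 82500 J.

90300 J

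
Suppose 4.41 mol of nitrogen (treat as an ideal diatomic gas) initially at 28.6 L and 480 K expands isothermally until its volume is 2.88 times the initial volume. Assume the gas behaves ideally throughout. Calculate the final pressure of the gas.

P₁ = nRT₁/V₁ = 4.41×8.314×480/28.6 = 615 kPa.
Isothermal: T stays 480 K; PV = const ⇒ V₂ = 82.4 L, P₂ = 214 kPa.

214 kPa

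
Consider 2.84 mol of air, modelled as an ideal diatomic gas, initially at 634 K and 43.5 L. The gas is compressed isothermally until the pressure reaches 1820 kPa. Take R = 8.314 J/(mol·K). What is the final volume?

8.23 L

P₁ = nRT₁/V₁ = 2.84×8.314×634/43.5 = 344 kPa.
Isothermal: T stays 634 K; PV = const ⇒ V₂ = 8.23 L, P₂ = 1820 kPa.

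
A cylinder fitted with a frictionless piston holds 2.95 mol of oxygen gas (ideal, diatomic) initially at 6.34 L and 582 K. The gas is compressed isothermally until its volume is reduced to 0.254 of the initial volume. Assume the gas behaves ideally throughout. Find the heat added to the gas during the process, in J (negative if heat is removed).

P₁ = nRT₁/V₁ = 2.95×8.314×582/6.34 = 2250 kPa.
Isothermal: T stays 582 K; PV = const ⇒ V₂ = 1.61 L, P₂ = 8860 kPa.
ΔU = 0 (ideal gas, T constant).
W = nRT ln(V₂/V₁) = 2.95×8.314×582×ln(0.254) = -19600 J.
Q = ΔU + W = -19600 J.

-19600 J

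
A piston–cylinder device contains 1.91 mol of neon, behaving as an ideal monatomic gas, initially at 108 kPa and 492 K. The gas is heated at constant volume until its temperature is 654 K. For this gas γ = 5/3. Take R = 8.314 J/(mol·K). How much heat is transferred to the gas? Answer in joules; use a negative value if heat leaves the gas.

3860 J

V₁ = nRT₁/P₁ = 1.91×8.314×492/108 = 72.3 L.
Isochoric: V stays 72.3 L; P/T = const ⇒ T₂ = 654 K, P₂ = 144 kPa.
W = 0 (no volume change).
ΔU = nCvΔT = 1.91×12.5×(654−492) = 3860 J.
Q = ΔU = 3860 J.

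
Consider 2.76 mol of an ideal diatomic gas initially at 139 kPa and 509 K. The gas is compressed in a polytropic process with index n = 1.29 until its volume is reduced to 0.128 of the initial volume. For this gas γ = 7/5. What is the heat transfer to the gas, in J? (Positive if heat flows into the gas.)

-9030 J

V₁ = nRT₁/P₁ = 2.76×8.314×509/139 = 84.0 L.
Polytropic n=1.29: T₂ = T₁(V₁/V₂)^(n−1) = 509×(7.81)^0.29 = 924 K; P₂ = P₁(V₁/V₂)^n = 1970 kPa.
W = (P₁V₁−P₂V₂)/(n−1) = (139×84.0−1970×10.8)/0.29 = -32800 J.
ΔU = nCvΔT = 2.76×20.8×(924−509) = 23800 J.
Q = ΔU + W = -9030 J.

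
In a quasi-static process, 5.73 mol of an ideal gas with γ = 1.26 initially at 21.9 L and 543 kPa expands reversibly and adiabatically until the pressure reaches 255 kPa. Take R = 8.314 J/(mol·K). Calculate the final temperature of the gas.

214 K

T₁ = P₁V₁/(nR) = 543×21.9/(5.73×8.314) = 250 K.
Adiabatic: T₂/T₁ = (P₂/P₁)^((γ−1)/γ) ⇒ T₂ = 250×(0.470)^0.206 = 214 K; V₂ = 39.9 L.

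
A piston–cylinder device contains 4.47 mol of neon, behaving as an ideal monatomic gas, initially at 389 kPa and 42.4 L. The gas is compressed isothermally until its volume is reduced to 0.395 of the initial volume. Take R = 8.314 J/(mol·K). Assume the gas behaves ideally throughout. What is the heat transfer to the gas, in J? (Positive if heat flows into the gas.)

-15300 J

T₁ = P₁V₁/(nR) = 389×42.4/(4.47×8.314) = 444 K.
Isothermal: T stays 444 K; PV = const ⇒ V₂ = 16.7 L, P₂ = 985 kPa.
ΔU = 0 (ideal gas, T constant).
W = nRT ln(V₂/V₁) = 4.47×8.314×444×ln(0.395) = -15300 J.
Q = ΔU + W = -15300 J.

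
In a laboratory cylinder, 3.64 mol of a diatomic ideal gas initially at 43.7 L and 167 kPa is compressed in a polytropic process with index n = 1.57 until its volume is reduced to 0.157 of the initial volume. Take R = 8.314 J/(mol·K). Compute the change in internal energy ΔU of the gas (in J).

34200 J

T₁ = P₁V₁/(nR) = 167×43.7/(3.64×8.314) = 241 K.
Polytropic n=1.57: T₂ = T₁(V₁/V₂)^(n−1) = 241×(6.37)^0.57 = 693 K; P₂ = P₁(V₁/V₂)^n = 3060 kPa.
For an ideal gas ΔU = nCvΔT with Cv = (5/2)R = 20.8 J/(mol·K).
ΔU = 3.64×20.8×(693−241) = 34200 J.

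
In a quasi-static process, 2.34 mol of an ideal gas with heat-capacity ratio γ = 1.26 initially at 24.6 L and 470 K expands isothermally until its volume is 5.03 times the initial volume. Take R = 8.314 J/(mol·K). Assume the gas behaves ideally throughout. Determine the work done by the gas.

14800 J

P₁ = nRT₁/V₁ = 2.34×8.314×470/24.6 = 372 kPa.
Isothermal: T stays 470 K; PV = const ⇒ V₂ = 124 L, P₂ = 73.9 kPa.
W = nRT ln(V₂/V₁) = 2.34×8.314×470×ln(5.03) = 14800 J.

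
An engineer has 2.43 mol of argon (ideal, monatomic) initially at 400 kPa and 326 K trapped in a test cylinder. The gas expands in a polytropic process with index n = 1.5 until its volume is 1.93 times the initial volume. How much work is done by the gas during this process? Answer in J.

V₁ = nRT₁/P₁ = 2.43×8.314×326/400 = 16.5 L.
Polytropic n=1.5: T₂ = T₁(V₁/V₂)^(n−1) = 326×(0.518)^0.50 = 235 K; P₂ = P₁(V₁/V₂)^n = 149 kPa.
W = (P₁V₁−P₂V₂)/(n−1) = (400×16.5−149×31.8)/0.50 = 3690 J.

3690 J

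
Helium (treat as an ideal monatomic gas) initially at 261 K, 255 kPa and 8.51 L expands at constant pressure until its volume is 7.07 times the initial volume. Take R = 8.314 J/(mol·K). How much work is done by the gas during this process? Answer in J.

n = P₁V₁/(RT₁) = 255×8.51/(8.314×261) = 1.00 mol.
Isobaric: P stays 255 kPa; V/T = const ⇒ T₂ = 1850 K, V₂ = 60.2 L.
W = PΔV = 255×(60.2−8.51) kPa·L = 13200 J.

13200 J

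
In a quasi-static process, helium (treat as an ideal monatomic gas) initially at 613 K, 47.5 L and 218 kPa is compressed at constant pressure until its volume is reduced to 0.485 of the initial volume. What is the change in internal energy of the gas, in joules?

-8000 J

n = P₁V₁/(RT₁) = 218×47.5/(8.314×613) = 2.03 mol.
Isobaric: P stays 218 kPa; V/T = const ⇒ T₂ = 297 K, V₂ = 23.0 L.
For an ideal gas ΔU = nCvΔT with Cv = (3/2)R = 12.5 J/(mol·K).
ΔU = 2.03×12.5×(297−613) = -8000 J.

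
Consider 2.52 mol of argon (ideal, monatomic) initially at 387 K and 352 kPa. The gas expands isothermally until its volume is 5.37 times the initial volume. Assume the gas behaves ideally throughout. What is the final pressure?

65.5 kPa

V₁ = nRT₁/P₁ = 2.52×8.314×387/352 = 23.0 L.
Isothermal: T stays 387 K; PV = const ⇒ V₂ = 124 L, P₂ = 65.5 kPa.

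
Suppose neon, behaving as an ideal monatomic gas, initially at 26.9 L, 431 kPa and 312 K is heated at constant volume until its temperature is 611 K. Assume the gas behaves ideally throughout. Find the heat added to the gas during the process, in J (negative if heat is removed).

n = P₁V₁/(RT₁) = 431×26.9/(8.314×312) = 4.47 mol.
Isochoric: V stays 26.9 L; P/T = const ⇒ T₂ = 611 K, P₂ = 844 kPa.
W = 0 (no volume change).
ΔU = nCvΔT = 4.47×12.5×(611−312) = 16700 J.
Q = ΔU = 16700 J.

16700 J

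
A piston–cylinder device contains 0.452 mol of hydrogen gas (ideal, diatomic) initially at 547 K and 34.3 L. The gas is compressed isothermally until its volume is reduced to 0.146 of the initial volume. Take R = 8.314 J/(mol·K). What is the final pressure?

P₁ = nRT₁/V₁ = 0.452×8.314×547/34.3 = 59.9 kPa.
Isothermal: T stays 547 K; PV = const ⇒ V₂ = 5.01 L, P₂ = 410 kPa.

410 kPa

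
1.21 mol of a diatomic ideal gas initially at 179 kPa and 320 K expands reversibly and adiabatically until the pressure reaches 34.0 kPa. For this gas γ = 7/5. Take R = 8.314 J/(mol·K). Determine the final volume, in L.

58.9 L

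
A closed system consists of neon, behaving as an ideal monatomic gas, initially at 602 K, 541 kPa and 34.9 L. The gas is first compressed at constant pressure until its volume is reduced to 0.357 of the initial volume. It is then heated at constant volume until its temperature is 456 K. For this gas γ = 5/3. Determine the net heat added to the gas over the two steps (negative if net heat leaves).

-19000 J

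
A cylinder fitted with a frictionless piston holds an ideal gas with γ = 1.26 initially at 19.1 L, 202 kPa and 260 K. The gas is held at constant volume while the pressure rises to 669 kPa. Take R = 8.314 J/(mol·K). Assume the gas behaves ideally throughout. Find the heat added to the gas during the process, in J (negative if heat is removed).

34300 J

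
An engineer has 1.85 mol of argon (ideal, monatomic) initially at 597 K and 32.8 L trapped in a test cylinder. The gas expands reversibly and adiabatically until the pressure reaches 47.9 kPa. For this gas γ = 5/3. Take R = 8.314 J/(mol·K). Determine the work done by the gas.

6980 J

P₁ = nRT₁/V₁ = 1.85×8.314×597/32.8 = 280 kPa.
Adiabatic: T₂/T₁ = (P₂/P₁)^((γ−1)/γ) ⇒ T₂ = 597×(0.171)^0.400 = 295 K; V₂ = 94.6 L.
ΔU = nCvΔT = 1.85×12.5×(295−597) = -6980 J.
Q = 0 for an adiabatic process, so W = −ΔU = 6980 J.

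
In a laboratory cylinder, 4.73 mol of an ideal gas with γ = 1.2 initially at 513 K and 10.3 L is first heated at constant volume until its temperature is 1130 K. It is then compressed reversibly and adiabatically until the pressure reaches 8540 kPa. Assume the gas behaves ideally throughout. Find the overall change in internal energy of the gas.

P₁ = nRT₁/V₁ = 4.73×8.314×513/10.3 = 1960 kPa.
Step 1 — Isochoric: V stays 10.3 L; P/T = const ⇒ T₂ = 1130 K, P₂ = 4310 kPa.
W = 0 (no volume change).
ΔU = nCvΔT = 4.73×41.6×(1130−513) = 121000 J.
Q = ΔU = 121000 J.
State after step 1: P = 4310 kPa, V = 10.3 L, T = 1130 K.
Step 2 — Adiabatic: T₂/T₁ = (P₂/P₁)^((γ−1)/γ) ⇒ T₂ = 1130×(1.98)^0.167 = 1270 K; V₂ = 5.83 L.
ΔU = nCvΔT = 4.73×41.6×(1270−1130) = 26800 J.
Q = 0 for an adiabatic process, so W = −ΔU = -26800 J.
Net over both steps: W = -26800 J, Q = 121000 J, ΔU = 148000 J.

148000 J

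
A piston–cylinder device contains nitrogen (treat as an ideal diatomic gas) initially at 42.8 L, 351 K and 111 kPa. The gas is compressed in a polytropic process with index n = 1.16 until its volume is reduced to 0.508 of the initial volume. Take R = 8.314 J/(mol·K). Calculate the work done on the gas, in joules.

n = P₁V₁/(RT₁) = 111×42.8/(8.314×351) = 1.63 mol.
Polytropic n=1.16: T₂ = T₁(V₁/V₂)^(n−1) = 351×(1.97)^0.16 = 391 K; P₂ = P₁(V₁/V₂)^n = 244 kPa.
W = (P₁V₁−P₂V₂)/(n−1) = (111×42.8−244×21.7)/0.16 = -3400 J.
Work done on the gas = −W_by = 3400 J.

3400 J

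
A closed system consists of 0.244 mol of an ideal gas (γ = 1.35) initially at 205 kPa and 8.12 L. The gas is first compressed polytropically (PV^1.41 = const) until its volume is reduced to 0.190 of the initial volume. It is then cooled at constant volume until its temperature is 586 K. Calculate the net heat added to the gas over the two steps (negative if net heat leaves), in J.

-5320 J

T₁ = P₁V₁/(nR) = 205×8.12/(0.244×8.314) = 821 K.
Step 1 — Polytropic n=1.41: T₂ = T₁(V₁/V₂)^(n−1) = 821×(5.26)^0.41 = 1620 K; P₂ = P₁(V₁/V₂)^n = 2130 kPa.
W = (P₁V₁−P₂V₂)/(n−1) = (205×8.12−2130×1.54)/0.41 = -3960 J.
ΔU = nCvΔT = 0.244×23.8×(1620−821) = 4640 J.
Q = ΔU + W = 679 J.
State after step 1: P = 2130 kPa, V = 1.54 L, T = 1620 K.
Step 2 — Isochoric: V stays 1.54 L; P/T = const ⇒ T₂ = 586 K, P₂ = 771 kPa.
W = 0 (no volume change).
ΔU = nCvΔT = 0.244×23.8×(586−1620) = -6000 J.
Q = ΔU = -6000 J.
Net over both steps: W = -3960 J, Q = -5320 J, ΔU = -1360 J.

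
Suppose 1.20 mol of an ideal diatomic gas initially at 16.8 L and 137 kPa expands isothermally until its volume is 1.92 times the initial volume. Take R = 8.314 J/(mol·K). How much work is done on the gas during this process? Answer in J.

T₁ = P₁V₁/(nR) = 137×16.8/(1.20×8.314) = 231 K.
Isothermal: T stays 231 K; PV = const ⇒ V₂ = 32.3 L, P₂ = 71.4 kPa.
W = nRT ln(V₂/V₁) = 1.20×8.314×231×ln(1.92) = 1500 J.
Work done on the gas = −W_by = -1500 J.

-1500 J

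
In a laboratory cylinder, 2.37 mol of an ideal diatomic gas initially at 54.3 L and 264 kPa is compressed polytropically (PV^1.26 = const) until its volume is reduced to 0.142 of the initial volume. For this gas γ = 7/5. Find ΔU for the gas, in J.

23700 J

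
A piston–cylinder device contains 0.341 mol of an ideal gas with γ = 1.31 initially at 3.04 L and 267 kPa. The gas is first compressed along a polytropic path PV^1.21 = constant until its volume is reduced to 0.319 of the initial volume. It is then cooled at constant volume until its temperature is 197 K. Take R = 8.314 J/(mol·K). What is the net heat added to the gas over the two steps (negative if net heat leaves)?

T₁ = P₁V₁/(nR) = 267×3.04/(0.341×8.314) = 286 K.
Step 1 — Polytropic n=1.21: T₂ = T₁(V₁/V₂)^(n−1) = 286×(3.13)^0.21 = 364 K; P₂ = P₁(V₁/V₂)^n = 1060 kPa.
W = (P₁V₁−P₂V₂)/(n−1) = (267×3.04−1060×0.970)/0.21 = -1050 J.
ΔU = nCvΔT = 0.341×26.8×(364−286) = 710 J.
Q = ΔU + W = -338 J.
State after step 1: P = 1060 kPa, V = 0.970 L, T = 364 K.
Step 2 — Isochoric: V stays 0.970 L; P/T = const ⇒ T₂ = 197 K, P₂ = 576 kPa.
W = 0 (no volume change).
ΔU = nCvΔT = 0.341×26.8×(197−364) = -1530 J.
Q = ΔU = -1530 J.
Net over both steps: W = -1050 J, Q = -1860 J, ΔU = -817 J.

-1860 J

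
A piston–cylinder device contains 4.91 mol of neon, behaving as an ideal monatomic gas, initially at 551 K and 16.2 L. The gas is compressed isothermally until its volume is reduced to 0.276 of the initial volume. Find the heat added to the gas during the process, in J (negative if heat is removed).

P₁ = nRT₁/V₁ = 4.91×8.314×551/16.2 = 1390 kPa.
Isothermal: T stays 551 K; PV = const ⇒ V₂ = 4.47 L, P₂ = 5030 kPa.
ΔU = 0 (ideal gas, T constant).
W = nRT ln(V₂/V₁) = 4.91×8.314×551×ln(0.276) = -29000 J.
Q = ΔU + W = -29000 J.

-29000 J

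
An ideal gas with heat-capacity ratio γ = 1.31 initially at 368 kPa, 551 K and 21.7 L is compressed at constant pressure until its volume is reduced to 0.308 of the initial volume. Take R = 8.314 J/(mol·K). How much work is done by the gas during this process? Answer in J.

-5530 J

n = P₁V₁/(RT₁) = 368×21.7/(8.314×551) = 1.74 mol.
Isobaric: P stays 368 kPa; V/T = const ⇒ T₂ = 170 K, V₂ = 6.68 L.
W = PΔV = 368×(6.68−21.7) kPa·L = -5530 J.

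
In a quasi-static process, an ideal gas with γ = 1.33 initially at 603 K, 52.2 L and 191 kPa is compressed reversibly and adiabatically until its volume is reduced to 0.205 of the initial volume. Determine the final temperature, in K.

1020 K

Adiabatic: TV^(γ−1) = const ⇒ T₂ = 603×(4.88)^0.330 = 1020 K; PV^γ = const ⇒ P₂ = 1570 kPa.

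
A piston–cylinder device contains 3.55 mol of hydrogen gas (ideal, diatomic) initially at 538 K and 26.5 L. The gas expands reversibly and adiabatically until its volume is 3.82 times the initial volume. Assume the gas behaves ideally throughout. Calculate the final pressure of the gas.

91.8 kPa

P₁ = nRT₁/V₁ = 3.55×8.314×538/26.5 = 599 kPa.
Adiabatic: TV^(γ−1) = const ⇒ T₂ = 538×(0.262)^0.400 = 315 K; PV^γ = const ⇒ P₂ = 91.8 kPa.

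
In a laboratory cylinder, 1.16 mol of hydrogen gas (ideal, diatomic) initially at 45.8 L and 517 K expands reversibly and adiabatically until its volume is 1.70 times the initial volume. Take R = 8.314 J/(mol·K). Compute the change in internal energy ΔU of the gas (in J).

-2380 J

P₁ = nRT₁/V₁ = 1.16×8.314×517/45.8 = 109 kPa.
Adiabatic: TV^(γ−1) = const ⇒ T₂ = 517×(0.588)^0.400 = 418 K; PV^γ = const ⇒ P₂ = 51.8 kPa.
For an ideal gas ΔU = nCvΔT with Cv = (5/2)R = 20.8 J/(mol·K).
ΔU = 1.16×20.8×(418−517) = -2380 J.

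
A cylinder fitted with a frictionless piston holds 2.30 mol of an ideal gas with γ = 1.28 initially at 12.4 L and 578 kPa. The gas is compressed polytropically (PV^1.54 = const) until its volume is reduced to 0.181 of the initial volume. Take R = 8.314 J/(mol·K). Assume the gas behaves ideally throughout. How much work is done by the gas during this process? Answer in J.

T₁ = P₁V₁/(nR) = 578×12.4/(2.30×8.314) = 375 K.
Polytropic n=1.54: T₂ = T₁(V₁/V₂)^(n−1) = 375×(5.52)^0.54 = 943 K; P₂ = P₁(V₁/V₂)^n = 8040 kPa.
W = (P₁V₁−P₂V₂)/(n−1) = (578×12.4−8040×2.24)/0.54 = -20100 J.

-20100 J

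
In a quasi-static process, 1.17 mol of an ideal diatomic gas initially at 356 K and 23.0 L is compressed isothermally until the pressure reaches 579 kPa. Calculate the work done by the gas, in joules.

P₁ = nRT₁/V₁ = 1.17×8.314×356/23.0 = 151 kPa.
Isothermal: T stays 356 K; PV = const ⇒ V₂ = 5.98 L, P₂ = 579 kPa.
W = nRT ln(V₂/V₁) = 1.17×8.314×356×ln(0.260) = -4660 J.

-4660 J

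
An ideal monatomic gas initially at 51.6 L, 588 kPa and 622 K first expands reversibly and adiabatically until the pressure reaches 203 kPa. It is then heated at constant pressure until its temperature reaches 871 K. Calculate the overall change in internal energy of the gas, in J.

18200 J

n = P₁V₁/(RT₁) = 588×51.6/(8.314×622) = 5.87 mol.
Step 1 — Adiabatic: T₂/T₁ = (P₂/P₁)^((γ−1)/γ) ⇒ T₂ = 622×(0.345)^0.400 = 406 K; V₂ = 97.7 L.
ΔU = nCvΔT = 5.87×12.5×(406−622) = -15800 J.
Q = 0 for an adiabatic process, so W = −ΔU = 15800 J.
State after step 1: P = 203 kPa, V = 97.7 L, T = 406 K.
Step 2 — Isobaric: P stays 203 kPa; V/T = const ⇒ T₂ = 871 K, V₂ = 209 L.
W = PΔV = 203×(209−97.7) kPa·L = 22700 J.
ΔU = nCvΔT = 5.87×12.5×(871−406) = 34000 J.
Q = ΔU + W = nCpΔT = 56600 J.
Net over both steps: W = 38400 J, Q = 56600 J, ΔU = 18200 J.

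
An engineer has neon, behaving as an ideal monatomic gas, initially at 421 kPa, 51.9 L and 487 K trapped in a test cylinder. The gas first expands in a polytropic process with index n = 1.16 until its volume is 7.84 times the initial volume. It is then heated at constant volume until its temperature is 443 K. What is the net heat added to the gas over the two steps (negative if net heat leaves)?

n = P₁V₁/(RT₁) = 421×51.9/(8.314×487) = 5.40 mol.
Step 1 — Polytropic n=1.16: T₂ = T₁(V₁/V₂)^(n−1) = 487×(0.128)^0.16 = 350 K; P₂ = P₁(V₁/V₂)^n = 38.6 kPa.
W = (P₁V₁−P₂V₂)/(n−1) = (421×51.9−38.6×407)/0.16 = 38300 J.
ΔU = nCvΔT = 5.40×12.5×(350−487) = -9200 J.
Q = ΔU + W = 29100 J.
State after step 1: P = 38.6 kPa, V = 407 L, T = 350 K.
Step 2 — Isochoric: V stays 407 L; P/T = const ⇒ T₂ = 443 K, P₂ = 48.8 kPa.
W = 0 (no volume change).
ΔU = nCvΔT = 5.40×12.5×(443−350) = 6240 J.
Q = ΔU = 6240 J.
Net over both steps: W = 38300 J, Q = 35400 J, ΔU = -2960 J.

35400 J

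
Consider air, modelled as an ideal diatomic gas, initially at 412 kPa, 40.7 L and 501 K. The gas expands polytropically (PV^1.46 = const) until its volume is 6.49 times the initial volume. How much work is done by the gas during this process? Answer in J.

n = P₁V₁/(RT₁) = 412×40.7/(8.314×501) = 4.03 mol.
Polytropic n=1.46: T₂ = T₁(V₁/V₂)^(n−1) = 501×(0.154)^0.46 = 212 K; P₂ = P₁(V₁/V₂)^n = 26.9 kPa.
W = (P₁V₁−P₂V₂)/(n−1) = (412×40.7−26.9×264)/0.46 = 21000 J.

21000 J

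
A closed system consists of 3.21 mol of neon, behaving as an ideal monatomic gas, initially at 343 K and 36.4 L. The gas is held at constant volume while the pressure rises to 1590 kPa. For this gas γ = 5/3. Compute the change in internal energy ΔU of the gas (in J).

73100 J

P₁ = nRT₁/V₁ = 3.21×8.314×343/36.4 = 251 kPa.
Isochoric: V stays 36.4 L; P/T = const ⇒ T₂ = 2170 K, P₂ = 1590 kPa.
For an ideal gas ΔU = nCvΔT with Cv = (3/2)R = 12.5 J/(mol·K).
ΔU = 3.21×12.5×(2170−343) = 73100 J.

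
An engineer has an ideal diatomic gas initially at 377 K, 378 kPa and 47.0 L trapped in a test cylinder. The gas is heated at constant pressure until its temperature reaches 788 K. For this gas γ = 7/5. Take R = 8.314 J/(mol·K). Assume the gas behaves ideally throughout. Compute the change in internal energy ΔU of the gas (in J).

n = P₁V₁/(RT₁) = 378×47.0/(8.314×377) = 5.67 mol.
Isobaric: P stays 378 kPa; V/T = const ⇒ T₂ = 788 K, V₂ = 98.2 L.
For an ideal gas ΔU = nCvΔT with Cv = (5/2)R = 20.8 J/(mol·K).
ΔU = 5.67×20.8×(788−377) = 48400 J.

48400 J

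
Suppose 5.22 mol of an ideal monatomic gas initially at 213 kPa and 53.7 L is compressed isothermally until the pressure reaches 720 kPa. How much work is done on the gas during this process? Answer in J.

13900 J

T₁ = P₁V₁/(nR) = 213×53.7/(5.22×8.314) = 264 K.
Isothermal: T stays 264 K; PV = const ⇒ V₂ = 15.9 L, P₂ = 720 kPa.
W = nRT ln(V₂/V₁) = 5.22×8.314×264×ln(0.296) = -13900 J.
Work done on the gas = −W_by = 13900 J.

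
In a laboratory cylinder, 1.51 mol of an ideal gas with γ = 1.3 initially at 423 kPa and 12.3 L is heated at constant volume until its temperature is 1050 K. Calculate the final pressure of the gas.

1070 kPa

T₁ = P₁V₁/(nR) = 423×12.3/(1.51×8.314) = 414 K.
Isochoric: V stays 12.3 L; P/T = const ⇒ T₂ = 1050 K, P₂ = 1070 kPa.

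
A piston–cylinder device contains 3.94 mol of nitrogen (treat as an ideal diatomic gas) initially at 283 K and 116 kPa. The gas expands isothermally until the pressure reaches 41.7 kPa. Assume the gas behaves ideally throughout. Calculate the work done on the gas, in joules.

V₁ = nRT₁/P₁ = 3.94×8.314×283/116 = 79.9 L.
Isothermal: T stays 283 K; PV = const ⇒ V₂ = 222 L, P₂ = 41.7 kPa.
W = nRT ln(V₂/V₁) = 3.94×8.314×283×ln(2.78) = 9480 J.
Work done on the gas = −W_by = -9480 J.

-9480 J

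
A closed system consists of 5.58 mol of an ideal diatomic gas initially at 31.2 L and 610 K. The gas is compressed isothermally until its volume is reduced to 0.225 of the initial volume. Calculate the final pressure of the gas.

P₁ = nRT₁/V₁ = 5.58×8.314×610/31.2 = 907 kPa.
Isothermal: T stays 610 K; PV = const ⇒ V₂ = 7.02 L, P₂ = 4030 kPa.

4030 kPa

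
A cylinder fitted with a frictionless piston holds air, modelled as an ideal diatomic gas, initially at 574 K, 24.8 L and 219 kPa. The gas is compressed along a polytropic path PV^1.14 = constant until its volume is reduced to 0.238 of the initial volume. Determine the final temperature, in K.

Polytropic n=1.14: T₂ = T₁(V₁/V₂)^(n−1) = 574×(4.20)^0.14 = 702 K; P₂ = P₁(V₁/V₂)^n = 1120 kPa.

702 K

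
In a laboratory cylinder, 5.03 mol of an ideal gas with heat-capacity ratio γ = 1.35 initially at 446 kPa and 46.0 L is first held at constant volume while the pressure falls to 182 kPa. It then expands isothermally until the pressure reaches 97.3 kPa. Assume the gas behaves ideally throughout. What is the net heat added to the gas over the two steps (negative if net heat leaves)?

-29500 J

T₁ = P₁V₁/(nR) = 446×46.0/(5.03×8.314) = 491 K.
Step 1 — Isochoric: V stays 46.0 L; P/T = const ⇒ T₂ = 200 K, P₂ = 182 kPa.
W = 0 (no volume change).
ΔU = nCvΔT = 5.03×23.8×(200−491) = -34700 J.
Q = ΔU = -34700 J.
State after step 1: P = 182 kPa, V = 46.0 L, T = 200 K.
Step 2 — Isothermal: T stays 200 K; PV = const ⇒ V₂ = 86.0 L, P₂ = 97.3 kPa.
ΔU = 0 (ideal gas, T constant).
W = nRT ln(V₂/V₁) = 5.03×8.314×200×ln(1.87) = 5240 J.
Q = ΔU + W = 5240 J.
Net over both steps: W = 5240 J, Q = -29500 J, ΔU = -34700 J.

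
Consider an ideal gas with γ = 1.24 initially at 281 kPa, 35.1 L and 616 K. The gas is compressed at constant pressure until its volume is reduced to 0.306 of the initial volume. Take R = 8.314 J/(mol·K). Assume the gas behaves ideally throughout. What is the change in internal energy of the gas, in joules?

n = P₁V₁/(RT₁) = 281×35.1/(8.314×616) = 1.93 mol.
Isobaric: P stays 281 kPa; V/T = const ⇒ T₂ = 188 K, V₂ = 10.7 L.
For an ideal gas ΔU = nCvΔT with Cv = R/(γ−1) = 34.6 J/(mol·K).
ΔU = 1.93×34.6×(188−616) = -28500 J.

-28500 J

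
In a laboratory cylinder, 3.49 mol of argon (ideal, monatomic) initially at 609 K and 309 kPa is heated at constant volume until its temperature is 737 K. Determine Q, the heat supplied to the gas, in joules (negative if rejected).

5570 J

V₁ = nRT₁/P₁ = 3.49×8.314×609/309 = 57.2 L.
Isochoric: V stays 57.2 L; P/T = const ⇒ T₂ = 737 K, P₂ = 374 kPa.
W = 0 (no volume change).
ΔU = nCvΔT = 3.49×12.5×(737−609) = 5570 J.
Q = ΔU = 5570 J.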